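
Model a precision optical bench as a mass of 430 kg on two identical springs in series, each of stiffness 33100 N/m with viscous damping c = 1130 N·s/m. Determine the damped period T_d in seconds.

1.04 s

Series springs: 1/k_eq = 2/33100, so k_eq = 33100/2 = 16550 N/m.
ω_n = √(k_eq/m) = √(16550/430) = 6.204 rad/s.
Critical damping c_c = 2√(k_eq·m) = 2√(16550 × 430) = 5335 N·s/m, so ζ = c/c_c = 1130/5335 = 0.2118.
ω_d = ω_n√(1 − ζ²) = 6.204 × √(1 − 0.0449) = 6.063 rad/s.
T_d = 2π/ω_d = 1.036 s.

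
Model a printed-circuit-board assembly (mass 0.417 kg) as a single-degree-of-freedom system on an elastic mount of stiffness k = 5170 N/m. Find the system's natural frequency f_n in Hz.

ω_n = √(k/m) = √(5170/0.417) = √12400 = 111.3 rad/s.
f_n = ω_n/(2π) = 111.3/6.283 = 17.72 Hz.

17.7 Hz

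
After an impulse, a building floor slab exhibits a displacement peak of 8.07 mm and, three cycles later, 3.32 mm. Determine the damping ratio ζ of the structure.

0.0471

Logarithmic decrement δ = (1/n)·ln(x₀/x_n) = (1/3)·ln(8.07/3.32) = (1/3)·ln(2.431) = 0.2961.
ζ = δ/√(4π² + δ²) = 0.2961/√(39.48 + 0.0877) = 0.2961/6.290 = 0.04707.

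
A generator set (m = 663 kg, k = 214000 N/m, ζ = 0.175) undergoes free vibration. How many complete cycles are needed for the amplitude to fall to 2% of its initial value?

4 cycles

Logarithmic decrement δ = 2πζ/√(1 − ζ²) = 2π × 0.1750/√(1 − 0.0306) = 1.117.
x_n/x₀ = e^(−nδ) ≤ 0.02; take ln: n ≥ ln(1/0.02)/δ = 3.912/1.117 = 3.503.
So 4 complete cycles are required.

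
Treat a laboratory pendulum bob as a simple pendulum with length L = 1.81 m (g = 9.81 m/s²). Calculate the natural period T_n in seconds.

For a simple pendulum ω_n = √(g/L) = √(9.81/1.81) = √5.420 = 2.328 rad/s.
T_n = 2π/ω_n = 6.283/2.328 = 2.699 s.

2.70 s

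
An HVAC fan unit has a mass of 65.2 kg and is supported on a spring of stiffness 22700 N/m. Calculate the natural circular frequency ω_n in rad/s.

ω_n = √(k/m) = √(22700/65.2) = √348.2 = 18.66 rad/s.

18.7 rad/s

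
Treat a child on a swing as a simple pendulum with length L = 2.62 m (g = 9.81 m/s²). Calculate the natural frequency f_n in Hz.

For a simple pendulum ω_n = √(g/L) = √(9.81/2.62) = √3.744 = 1.935 rad/s.
f_n = ω_n/(2π) = 1.935/6.283 = 0.3080 Hz.

0.308 Hz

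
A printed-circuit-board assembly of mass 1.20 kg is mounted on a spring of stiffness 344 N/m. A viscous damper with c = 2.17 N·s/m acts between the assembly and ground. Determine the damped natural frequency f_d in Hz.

ω_n = √(k/m) = √(344.0/1.20) = 16.93 rad/s.
Critical damping c_c = 2√(k·m) = 2√(344.0 × 1.20) = 40.63 N·s/m, so ζ = c/c_c = 2.17/40.63 = 0.05340.
ω_d = ω_n√(1 − ζ²) = 16.93 × √(1 − 0.00285) = 16.91 rad/s.
f_d = ω_d/(2π) = 2.691 Hz.

2.69 Hz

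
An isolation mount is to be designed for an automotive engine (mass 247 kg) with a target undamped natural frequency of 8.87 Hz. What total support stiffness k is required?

767000 N/m

ω_n = 2πf_n = 2π × 8.87 = 55.73 rad/s.
k = m·ω_n² = 247 × 55.73² = 247 × 3106 = 767200 N/m.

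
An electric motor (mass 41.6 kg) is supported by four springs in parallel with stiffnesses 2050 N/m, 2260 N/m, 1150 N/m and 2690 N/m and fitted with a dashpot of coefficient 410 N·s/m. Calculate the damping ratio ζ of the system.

0.352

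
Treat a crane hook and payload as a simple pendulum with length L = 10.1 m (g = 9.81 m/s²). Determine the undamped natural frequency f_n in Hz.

For a simple pendulum ω_n = √(g/L) = √(9.81/10.1) = √0.9713 = 0.9855 rad/s.
f_n = ω_n/(2π) = 0.9855/6.283 = 0.1569 Hz.

0.157 Hz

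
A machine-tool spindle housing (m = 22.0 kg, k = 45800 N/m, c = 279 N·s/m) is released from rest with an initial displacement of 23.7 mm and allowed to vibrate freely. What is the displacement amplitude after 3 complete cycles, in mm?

1.68 mm

ζ = c/(2√(km)) = 279/(2√(45800 × 22.0)) = 279/2008 = 0.1390.
Logarithmic decrement δ = 2πζ/√(1 − ζ²) = 2π × 0.1390/√(1 − 0.0193) = 0.8817.
After n cycles, x_n/x₀ = e^(−nδ), so x_3 = 23.7 × e^(−3 × 0.8817) = 23.7 × 0.07099 = 1.682 mm.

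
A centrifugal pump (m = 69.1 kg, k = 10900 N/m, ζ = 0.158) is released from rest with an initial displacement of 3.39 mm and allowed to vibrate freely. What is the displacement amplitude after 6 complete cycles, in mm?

Logarithmic decrement δ = 2πζ/√(1 − ζ²) = 2π × 0.1580/√(1 − 0.0250) = 1.005.
After n cycles, x_n/x₀ = e^(−nδ), so x_6 = 3.39 × e^(−6 × 1.005) = 3.39 × 0.002400 = 0.008136 mm.

0.00814 mm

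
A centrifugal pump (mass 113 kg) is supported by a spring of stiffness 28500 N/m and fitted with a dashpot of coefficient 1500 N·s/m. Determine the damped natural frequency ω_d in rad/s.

14.4 rad/s

ω_n = √(k/m) = √(28500/113) = 15.88 rad/s.
Critical damping c_c = 2√(k·m) = 2√(28500 × 113) = 3589 N·s/m, so ζ = c/c_c = 1500/3589 = 0.4179.
ω_d = ω_n√(1 − ζ²) = 15.88 × √(1 − 0.175) = 14.43 rad/s.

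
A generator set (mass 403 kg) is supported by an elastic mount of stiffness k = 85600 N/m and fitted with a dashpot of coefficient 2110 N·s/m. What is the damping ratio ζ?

0.180

ω_n = √(k/m) = √(85600/403) = 14.57 rad/s.
Critical damping c_c = 2√(k·m) = 2√(85600 × 403) = 11750 N·s/m, so ζ = c/c_c = 2110/11750 = 0.1796.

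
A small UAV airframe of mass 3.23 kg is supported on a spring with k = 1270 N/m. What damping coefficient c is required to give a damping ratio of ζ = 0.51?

c_c = 2√(k·m) = 2√(1270 × 3.23) = 128.1 N·s/m.
c = ζ·c_c = 0.51 × 128.1 = 65.33 N·s/m.

65.3 N·s/m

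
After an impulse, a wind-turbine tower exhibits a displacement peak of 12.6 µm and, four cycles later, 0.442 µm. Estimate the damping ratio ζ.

0.132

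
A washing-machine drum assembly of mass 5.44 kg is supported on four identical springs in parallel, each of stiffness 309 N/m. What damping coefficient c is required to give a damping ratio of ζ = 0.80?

Parallel springs add: k_eq = 4 × 309 = 1236 N/m.
c_c = 2√(k_eq·m) = 2√(1236 × 5.44) = 164.0 N·s/m.
c = ζ·c_c = 0.80 × 164.0 = 131.2 N·s/m.

131 N·s/m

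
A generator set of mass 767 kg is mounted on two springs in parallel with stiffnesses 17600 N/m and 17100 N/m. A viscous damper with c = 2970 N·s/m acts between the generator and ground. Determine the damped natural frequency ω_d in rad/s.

Parallel springs add: k_eq = 17600 + 17100 = 34700 N/m.
ω_n = √(k_eq/m) = √(34700/767) = 6.726 rad/s.
Critical damping c_c = 2√(k_eq·m) = 2√(34700 × 767) = 10320 N·s/m, so ζ = c/c_c = 2970/10320 = 0.2878.
ω_d = ω_n√(1 − ζ²) = 6.726 × √(1 − 0.0829) = 6.441 rad/s.

6.44 rad/s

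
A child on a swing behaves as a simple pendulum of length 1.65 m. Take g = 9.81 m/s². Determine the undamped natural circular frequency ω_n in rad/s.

For a simple pendulum ω_n = √(g/L) = √(9.81/1.65) = √5.945 = 2.438 rad/s.

2.44 rad/s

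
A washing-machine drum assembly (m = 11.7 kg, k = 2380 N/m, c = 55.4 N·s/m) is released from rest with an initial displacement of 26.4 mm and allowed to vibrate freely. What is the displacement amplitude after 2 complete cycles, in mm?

3.18 mm

ζ = c/(2√(km)) = 55.4/(2√(2380 × 11.7)) = 55.4/333.7 = 0.1660.
Logarithmic decrement δ = 2πζ/√(1 − ζ²) = 2π × 0.1660/√(1 − 0.0276) = 1.058.
After n cycles, x_n/x₀ = e^(−nδ), so x_2 = 26.4 × e^(−2 × 1.058) = 26.4 × 0.1206 = 3.184 mm.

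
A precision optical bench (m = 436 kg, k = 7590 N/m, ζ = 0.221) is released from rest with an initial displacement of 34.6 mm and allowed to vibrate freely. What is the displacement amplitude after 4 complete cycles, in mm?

Logarithmic decrement δ = 2πζ/√(1 − ζ²) = 2π × 0.2210/√(1 − 0.0488) = 1.424.
After n cycles, x_n/x₀ = e^(−nδ), so x_4 = 34.6 × e^(−4 × 1.424) = 34.6 × 0.003362 = 0.1163 mm.

0.116 mm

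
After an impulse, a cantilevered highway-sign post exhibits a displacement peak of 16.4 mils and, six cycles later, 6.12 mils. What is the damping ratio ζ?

0.0261

Logarithmic decrement δ = (1/n)·ln(x₀/x_n) = (1/6)·ln(16.4/6.12) = (1/6)·ln(2.680) = 0.1643.
ζ = δ/√(4π² + δ²) = 0.1643/√(39.48 + 0.0270) = 0.1643/6.285 = 0.02614.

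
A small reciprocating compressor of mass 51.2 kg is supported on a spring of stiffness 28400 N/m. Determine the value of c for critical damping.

2410 N·s/m

c_c = 2√(k·m) = 2√(28400 × 51.2) = 2 × 1206 = 2412 N·s/m.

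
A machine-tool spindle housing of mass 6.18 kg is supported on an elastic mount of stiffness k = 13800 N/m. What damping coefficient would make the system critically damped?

584 N·s/m

c_c = 2√(k·m) = 2√(13800 × 6.18) = 2 × 292.0 = 584.1 N·s/m.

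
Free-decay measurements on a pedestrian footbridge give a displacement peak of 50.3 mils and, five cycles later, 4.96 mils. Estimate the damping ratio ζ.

0.0735

Logarithmic decrement δ = (1/n)·ln(x₀/x_n) = (1/5)·ln(50.3/4.96) = (1/5)·ln(10.14) = 0.4633.
ζ = δ/√(4π² + δ²) = 0.4633/√(39.48 + 0.215) = 0.4633/6.300 = 0.07354.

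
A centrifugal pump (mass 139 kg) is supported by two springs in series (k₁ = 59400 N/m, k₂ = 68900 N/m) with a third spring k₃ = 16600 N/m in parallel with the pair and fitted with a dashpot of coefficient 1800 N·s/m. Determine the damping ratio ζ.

Series pair: k_s = k₁k₂/(k₁+k₂) = (59400)(68900)/(59400 + 68900) = 31900 N/m. In parallel with k₃: k_eq = 31900 + 16600 = 48500 N/m.
ω_n = √(k_eq/m) = √(48500/139) = 18.68 rad/s.
Critical damping c_c = 2√(k_eq·m) = 2√(48500 × 139) = 5193 N·s/m, so ζ = c/c_c = 1800/5193 = 0.3466.

0.347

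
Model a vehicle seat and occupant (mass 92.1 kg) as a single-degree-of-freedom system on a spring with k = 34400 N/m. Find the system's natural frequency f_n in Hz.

ω_n = √(k/m) = √(34400/92.1) = √373.5 = 19.33 rad/s.
f_n = ω_n/(2π) = 19.33/6.283 = 3.076 Hz.

3.08 Hz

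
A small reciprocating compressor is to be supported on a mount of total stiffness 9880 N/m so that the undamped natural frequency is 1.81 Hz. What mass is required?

76.4 kg

ω_n = 2πf_n = 2π × 1.81 = 11.37 rad/s.
m = k/ω_n² = 9880/11.37² = 9880/129.3 = 76.39 kg.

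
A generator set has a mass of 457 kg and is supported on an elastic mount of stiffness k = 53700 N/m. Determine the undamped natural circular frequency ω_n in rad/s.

ω_n = √(k/m) = √(53700/457) = √117.5 = 10.84 rad/s.

10.8 rad/s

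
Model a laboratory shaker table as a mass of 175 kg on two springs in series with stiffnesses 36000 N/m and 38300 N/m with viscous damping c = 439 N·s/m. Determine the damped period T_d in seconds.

Series springs: 1/k_eq = 1/36000 + 1/38300 = 5.389×10^-5, so k_eq = 18560 N/m.
ω_n = √(k_eq/m) = √(18560/175) = 10.30 rad/s.
Critical damping c_c = 2√(k_eq·m) = 2√(18560 × 175) = 3604 N·s/m, so ζ = c/c_c = 439/3604 = 0.1218.
ω_d = ω_n√(1 − ζ²) = 10.30 × √(1 − 0.0148) = 10.22 rad/s.
T_d = 2π/ω_d = 0.6147 s.

0.615 s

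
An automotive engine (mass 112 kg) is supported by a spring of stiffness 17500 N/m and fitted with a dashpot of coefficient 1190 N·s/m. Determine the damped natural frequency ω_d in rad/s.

11.3 rad/s

ω_n = √(k/m) = √(17500/112) = 12.50 rad/s.
Critical damping c_c = 2√(k·m) = 2√(17500 × 112) = 2800 N·s/m, so ζ = c/c_c = 1190/2800 = 0.4250.
ω_d = ω_n√(1 − ζ²) = 12.50 × √(1 − 0.181) = 11.31 rad/s.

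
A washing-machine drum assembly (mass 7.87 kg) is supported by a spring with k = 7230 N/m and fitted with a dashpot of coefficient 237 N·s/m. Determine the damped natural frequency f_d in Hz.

4.19 Hz

ω_n = √(k/m) = √(7230/7.87) = 30.31 rad/s.
Critical damping c_c = 2√(k·m) = 2√(7230 × 7.87) = 477.1 N·s/m, so ζ = c/c_c = 237/477.1 = 0.4968.
ω_d = ω_n√(1 − ζ²) = 30.31 × √(1 − 0.247) = 26.31 rad/s.
f_d = ω_d/(2π) = 4.187 Hz.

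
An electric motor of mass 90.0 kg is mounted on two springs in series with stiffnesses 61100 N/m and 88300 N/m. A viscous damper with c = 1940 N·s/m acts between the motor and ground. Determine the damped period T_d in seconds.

Series springs: 1/k_eq = 1/61100 + 1/88300 = 2.769×10^-5, so k_eq = 36110 N/m.
ω_n = √(k_eq/m) = √(36110/90.0) = 20.03 rad/s.
Critical damping c_c = 2√(k_eq·m) = 2√(36110 × 90.0) = 3606 N·s/m, so ζ = c/c_c = 1940/3606 = 0.5381.
ω_d = ω_n√(1 − ζ²) = 20.03 × √(1 − 0.290) = 16.88 rad/s.
T_d = 2π/ω_d = 0.3721 s.

0.372 s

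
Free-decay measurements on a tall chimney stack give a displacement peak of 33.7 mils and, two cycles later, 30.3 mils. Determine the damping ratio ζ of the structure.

0.00846

Logarithmic decrement δ = (1/n)·ln(x₀/x_n) = (1/2)·ln(33.7/30.3) = (1/2)·ln(1.112) = 0.05318.
ζ = δ/√(4π² + δ²) = 0.05318/√(39.48 + 0.00283) = 0.05318/6.283 = 0.008463.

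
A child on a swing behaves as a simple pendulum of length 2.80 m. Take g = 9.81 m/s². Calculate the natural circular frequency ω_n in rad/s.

1.87 rad/s

For a simple pendulum ω_n = √(g/L) = √(9.81/2.80) = √3.504 = 1.872 rad/s.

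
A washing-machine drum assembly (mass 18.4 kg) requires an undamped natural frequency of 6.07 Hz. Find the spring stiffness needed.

26800 N/m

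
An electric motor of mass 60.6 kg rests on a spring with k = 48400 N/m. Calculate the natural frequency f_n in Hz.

4.50 Hz

ω_n = √(k/m) = √(48400/60.6) = √798.7 = 28.26 rad/s.
f_n = ω_n/(2π) = 28.26/6.283 = 4.498 Hz.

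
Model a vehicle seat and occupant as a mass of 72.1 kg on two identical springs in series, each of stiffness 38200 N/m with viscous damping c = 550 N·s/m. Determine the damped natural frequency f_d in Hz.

Series springs: 1/k_eq = 2/38200, so k_eq = 38200/2 = 19100 N/m.
ω_n = √(k_eq/m) = √(19100/72.1) = 16.28 rad/s.
Critical damping c_c = 2√(k_eq·m) = 2√(19100 × 72.1) = 2347 N·s/m, so ζ = c/c_c = 550/2347 = 0.2343.
ω_d = ω_n√(1 − ζ²) = 16.28 × √(1 − 0.0549) = 15.82 rad/s.
f_d = ω_d/(2π) = 2.518 Hz.

2.52 Hz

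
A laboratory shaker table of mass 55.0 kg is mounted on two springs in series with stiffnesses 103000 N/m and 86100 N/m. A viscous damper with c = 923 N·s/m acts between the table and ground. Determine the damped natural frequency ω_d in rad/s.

28.0 rad/s

Series springs: 1/k_eq = 1/103000 + 1/86100 = 2.132×10^-5, so k_eq = 46900 N/m.
ω_n = √(k_eq/m) = √(46900/55.0) = 29.20 rad/s.
Critical damping c_c = 2√(k_eq·m) = 2√(46900 × 55.0) = 3212 N·s/m, so ζ = c/c_c = 923/3212 = 0.2874.
ω_d = ω_n√(1 − ζ²) = 29.20 × √(1 − 0.0826) = 27.97 rad/s.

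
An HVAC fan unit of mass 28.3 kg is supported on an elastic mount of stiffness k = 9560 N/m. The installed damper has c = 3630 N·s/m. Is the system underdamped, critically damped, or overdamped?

overdamped

c_c = 2√(k·m) = 1040 N·s/m; ζ = c/c_c = 3630/1040 = 3.49.
Since ζ > 1 the system is overdamped.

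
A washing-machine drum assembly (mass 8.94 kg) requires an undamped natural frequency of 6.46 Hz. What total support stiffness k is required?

14700 N/m

ω_n = 2πf_n = 2π × 6.46 = 40.59 rad/s.
k = m·ω_n² = 8.94 × 40.59² = 8.94 × 1647 = 14730 N/m.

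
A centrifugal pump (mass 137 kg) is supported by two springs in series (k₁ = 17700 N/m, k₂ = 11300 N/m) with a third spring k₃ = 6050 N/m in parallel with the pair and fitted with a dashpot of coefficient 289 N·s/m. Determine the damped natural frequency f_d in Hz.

1.54 Hz

Series pair: k_s = k₁k₂/(k₁+k₂) = (17700)(11300)/(17700 + 11300) = 6897 N/m. In parallel with k₃: k_eq = 6897 + 6050 = 12950 N/m.
ω_n = √(k_eq/m) = √(12950/137) = 9.721 rad/s.
Critical damping c_c = 2√(k_eq·m) = 2√(12950 × 137) = 2664 N·s/m, so ζ = c/c_c = 289/2664 = 0.1085.
ω_d = ω_n√(1 − ζ²) = 9.721 × √(1 − 0.0118) = 9.664 rad/s.
f_d = ω_d/(2π) = 1.538 Hz.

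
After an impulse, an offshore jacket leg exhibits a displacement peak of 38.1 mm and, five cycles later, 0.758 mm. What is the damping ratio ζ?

Logarithmic decrement δ = (1/n)·ln(x₀/x_n) = (1/5)·ln(38.1/0.758) = (1/5)·ln(50.26) = 0.7835.
ζ = δ/√(4π² + δ²) = 0.7835/√(39.48 + 0.614) = 0.7835/6.332 = 0.1237.

0.124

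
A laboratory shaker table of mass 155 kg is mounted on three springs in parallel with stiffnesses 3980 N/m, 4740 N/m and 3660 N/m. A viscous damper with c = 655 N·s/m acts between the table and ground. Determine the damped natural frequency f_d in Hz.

1.38 Hz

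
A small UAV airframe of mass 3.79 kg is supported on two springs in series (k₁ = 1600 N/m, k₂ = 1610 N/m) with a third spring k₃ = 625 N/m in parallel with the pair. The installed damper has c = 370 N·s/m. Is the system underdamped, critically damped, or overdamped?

overdamped

Series pair: k_s = k₁k₂/(k₁+k₂) = (1600)(1610)/(1600 + 1610) = 802.5 N/m. In parallel with k₃: k_eq = 802.5 + 625 = 1427 N/m.
c_c = 2√(k_eq·m) = 147.1 N·s/m; ζ = c/c_c = 370/147.1 = 2.52.
Since ζ > 1 the system is overdamped.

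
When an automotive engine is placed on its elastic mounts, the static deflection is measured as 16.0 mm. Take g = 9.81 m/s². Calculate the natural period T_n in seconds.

ω_n = √(g/δ_st) = √(9.81/0.0160) = √613.1 = 24.76 rad/s.
T_n = 2π/ω_n = 6.283/24.76 = 0.2537 s.

0.254 s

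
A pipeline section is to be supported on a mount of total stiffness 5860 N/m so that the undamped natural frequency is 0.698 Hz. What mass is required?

ω_n = 2πf_n = 2π × 0.698 = 4.386 rad/s.
m = k/ω_n² = 5860/4.386² = 5860/19.23 = 304.7 kg.

305 kg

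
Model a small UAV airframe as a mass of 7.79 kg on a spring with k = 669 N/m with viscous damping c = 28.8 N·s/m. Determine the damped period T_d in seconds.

ω_n = √(k/m) = √(669.0/7.79) = 9.267 rad/s.
Critical damping c_c = 2√(k·m) = 2√(669.0 × 7.79) = 144.4 N·s/m, so ζ = c/c_c = 28.8/144.4 = 0.1995.
ω_d = ω_n√(1 − ζ²) = 9.267 × √(1 − 0.0398) = 9.081 rad/s.
T_d = 2π/ω_d = 0.6919 s.

0.692 s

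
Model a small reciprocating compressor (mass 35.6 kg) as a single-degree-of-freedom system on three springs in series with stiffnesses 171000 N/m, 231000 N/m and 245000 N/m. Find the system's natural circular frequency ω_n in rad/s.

Series springs: 1/k_eq = 1/171000 + 1/231000 + 1/245000 = 1.426×10^-5, so k_eq = 70130 N/m.
ω_n = √(k_eq/m) = √(70130/35.6) = √1970 = 44.39 rad/s.

44.4 rad/s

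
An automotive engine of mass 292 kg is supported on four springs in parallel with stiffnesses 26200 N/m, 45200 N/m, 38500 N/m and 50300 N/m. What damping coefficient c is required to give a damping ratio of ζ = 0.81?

11100 N·s/m

Parallel springs add: k_eq = 26200 + 45200 + 38500 + 50300 = 160200 N/m.
c_c = 2√(k_eq·m) = 2√(160200 × 292) = 13680 N·s/m.
c = ζ·c_c = 0.81 × 13680 = 11080 N·s/m.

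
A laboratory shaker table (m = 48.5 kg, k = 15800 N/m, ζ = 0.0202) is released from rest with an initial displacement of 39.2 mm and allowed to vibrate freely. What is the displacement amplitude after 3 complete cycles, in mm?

26.8 mm

Logarithmic decrement δ = 2πζ/√(1 − ζ²) = 2π × 0.02020/√(1 − 0.000408) = 0.1269.
After n cycles, x_n/x₀ = e^(−nδ), so x_3 = 39.2 × e^(−3 × 0.1269) = 39.2 × 0.6833 = 26.78 mm.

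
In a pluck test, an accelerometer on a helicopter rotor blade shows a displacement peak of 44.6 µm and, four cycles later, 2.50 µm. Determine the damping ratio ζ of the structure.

Logarithmic decrement δ = (1/n)·ln(x₀/x_n) = (1/4)·ln(44.6/2.50) = (1/4)·ln(17.84) = 0.7204.
ζ = δ/√(4π² + δ²) = 0.7204/√(39.48 + 0.519) = 0.7204/6.324 = 0.1139.

0.114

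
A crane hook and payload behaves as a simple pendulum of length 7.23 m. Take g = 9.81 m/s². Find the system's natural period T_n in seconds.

For a simple pendulum ω_n = √(g/L) = √(9.81/7.23) = √1.357 = 1.165 rad/s.
T_n = 2π/ω_n = 6.283/1.165 = 5.394 s.

5.39 s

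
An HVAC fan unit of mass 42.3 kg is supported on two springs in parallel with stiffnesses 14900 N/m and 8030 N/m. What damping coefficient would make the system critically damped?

1970 N·s/m

Parallel springs add: k_eq = 14900 + 8030 = 22930 N/m.
c_c = 2√(k_eq·m) = 2√(22930 × 42.3) = 2 × 984.9 = 1970 N·s/m.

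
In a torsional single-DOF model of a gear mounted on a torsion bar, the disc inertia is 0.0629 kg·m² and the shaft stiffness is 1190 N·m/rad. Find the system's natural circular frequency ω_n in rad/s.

138 rad/s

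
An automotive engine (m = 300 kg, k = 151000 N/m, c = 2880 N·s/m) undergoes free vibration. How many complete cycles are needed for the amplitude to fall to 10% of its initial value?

ζ = c/(2√(km)) = 2880/(2√(151000 × 300)) = 2880/13460 = 0.2140.
Logarithmic decrement δ = 2πζ/√(1 − ζ²) = 2π × 0.2140/√(1 − 0.0458) = 1.376.
x_n/x₀ = e^(−nδ) ≤ 0.1; take ln: n ≥ ln(1/0.1)/δ = 2.303/1.376 = 1.673.
So 2 complete cycles are required.

2 cycles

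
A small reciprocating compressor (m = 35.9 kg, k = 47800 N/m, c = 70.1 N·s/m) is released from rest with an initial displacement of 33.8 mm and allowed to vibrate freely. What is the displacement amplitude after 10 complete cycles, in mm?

ζ = c/(2√(km)) = 70.1/(2√(47800 × 35.9)) = 70.1/2620 = 0.02676.
Logarithmic decrement δ = 2πζ/√(1 − ζ²) = 2π × 0.02676/√(1 − 0.000716) = 0.1682.
After n cycles, x_n/x₀ = e^(−nδ), so x_10 = 33.8 × e^(−10 × 0.1682) = 33.8 × 0.1860 = 6.288 mm.

6.29 mm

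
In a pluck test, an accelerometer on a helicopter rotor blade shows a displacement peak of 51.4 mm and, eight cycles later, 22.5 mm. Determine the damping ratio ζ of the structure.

Logarithmic decrement δ = (1/n)·ln(x₀/x_n) = (1/8)·ln(51.4/22.5) = (1/8)·ln(2.284) = 0.1033.
ζ = δ/√(4π² + δ²) = 0.1033/√(39.48 + 0.0107) = 0.1033/6.284 = 0.01643.

0.0164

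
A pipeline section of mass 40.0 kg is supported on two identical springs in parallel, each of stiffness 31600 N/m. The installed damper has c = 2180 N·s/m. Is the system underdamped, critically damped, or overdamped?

underdamped

Parallel springs add: k_eq = 2 × 31600 = 63200 N/m.
c_c = 2√(k_eq·m) = 3180 N·s/m; ζ = c/c_c = 2180/3180 = 0.686.
Since ζ < 1 the system is underdamped.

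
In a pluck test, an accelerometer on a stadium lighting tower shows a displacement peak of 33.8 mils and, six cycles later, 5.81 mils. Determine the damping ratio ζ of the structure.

Logarithmic decrement δ = (1/n)·ln(x₀/x_n) = (1/6)·ln(33.8/5.81) = (1/6)·ln(5.818) = 0.2935.
ζ = δ/√(4π² + δ²) = 0.2935/√(39.48 + 0.0861) = 0.2935/6.290 = 0.04666.

0.0467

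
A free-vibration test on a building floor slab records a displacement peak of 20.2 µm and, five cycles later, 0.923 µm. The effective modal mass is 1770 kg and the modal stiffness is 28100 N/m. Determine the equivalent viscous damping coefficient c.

Logarithmic decrement δ = (1/n)·ln(x₀/x_n) = (1/5)·ln(20.2/0.923) = (1/5)·ln(21.89) = 0.6172.
ζ = δ/√(4π² + δ²) = 0.6172/√(39.48 + 0.381) = 0.6172/6.313 = 0.09775.
c = ζ · 2√(km) = 0.09775 × 2√(28100 × 1770) = 0.09775 × 14100 = 1379 N·s/m.

1380 N·s/m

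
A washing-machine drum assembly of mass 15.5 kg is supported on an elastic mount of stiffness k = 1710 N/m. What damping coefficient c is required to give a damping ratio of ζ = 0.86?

c_c = 2√(k·m) = 2√(1710 × 15.5) = 325.6 N·s/m.
c = ζ·c_c = 0.86 × 325.6 = 280.0 N·s/m.

280 N·s/m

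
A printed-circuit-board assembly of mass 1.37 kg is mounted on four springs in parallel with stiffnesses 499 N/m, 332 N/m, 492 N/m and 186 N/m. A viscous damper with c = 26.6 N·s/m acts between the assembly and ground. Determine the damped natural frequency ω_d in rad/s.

31.7 rad/s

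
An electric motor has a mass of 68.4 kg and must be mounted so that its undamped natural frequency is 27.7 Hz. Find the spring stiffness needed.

2070000 N/m

ω_n = 2πf_n = 2π × 27.7 = 174.0 rad/s.
k = m·ω_n² = 68.4 × 174.0² = 68.4 × 30290 = 2072000 N/m.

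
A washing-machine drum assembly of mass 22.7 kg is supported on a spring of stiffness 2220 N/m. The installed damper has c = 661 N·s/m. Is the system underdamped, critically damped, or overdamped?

overdamped

c_c = 2√(k·m) = 449.0 N·s/m; ζ = c/c_c = 661/449.0 = 1.47.
Since ζ > 1 the system is overdamped.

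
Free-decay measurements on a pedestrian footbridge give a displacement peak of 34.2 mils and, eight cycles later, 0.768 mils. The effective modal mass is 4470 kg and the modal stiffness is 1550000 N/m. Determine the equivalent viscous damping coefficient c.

12500 N·s/m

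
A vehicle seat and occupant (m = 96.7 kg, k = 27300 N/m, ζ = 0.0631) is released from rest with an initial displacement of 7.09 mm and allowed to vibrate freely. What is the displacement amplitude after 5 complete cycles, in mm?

0.973 mm

Logarithmic decrement δ = 2πζ/√(1 − ζ²) = 2π × 0.06310/√(1 − 0.00398) = 0.3973.
After n cycles, x_n/x₀ = e^(−nδ), so x_5 = 7.09 × e^(−5 × 0.3973) = 7.09 × 0.1372 = 0.9728 mm.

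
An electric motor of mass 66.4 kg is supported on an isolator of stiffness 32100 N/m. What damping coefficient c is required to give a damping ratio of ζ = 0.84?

c_c = 2√(k·m) = 2√(32100 × 66.4) = 2920 N·s/m.
c = ζ·c_c = 0.84 × 2920 = 2453 N·s/m.

2450 N·s/m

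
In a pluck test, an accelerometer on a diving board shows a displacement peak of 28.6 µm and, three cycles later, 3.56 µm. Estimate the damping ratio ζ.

0.110

Logarithmic decrement δ = (1/n)·ln(x₀/x_n) = (1/3)·ln(28.6/3.56) = (1/3)·ln(8.034) = 0.6945.
ζ = δ/√(4π² + δ²) = 0.6945/√(39.48 + 0.482) = 0.6945/6.321 = 0.1099.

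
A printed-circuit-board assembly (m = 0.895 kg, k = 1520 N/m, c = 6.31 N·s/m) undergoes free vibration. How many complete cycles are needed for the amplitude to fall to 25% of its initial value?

ζ = c/(2√(km)) = 6.31/(2√(1520 × 0.895)) = 6.31/73.77 = 0.08554.
Logarithmic decrement δ = 2πζ/√(1 − ζ²) = 2π × 0.08554/√(1 − 0.00732) = 0.5394.
x_n/x₀ = e^(−nδ) ≤ 0.25; take ln: n ≥ ln(1/0.25)/δ = 1.386/0.5394 = 2.570.
So 3 complete cycles are required.

3 cycles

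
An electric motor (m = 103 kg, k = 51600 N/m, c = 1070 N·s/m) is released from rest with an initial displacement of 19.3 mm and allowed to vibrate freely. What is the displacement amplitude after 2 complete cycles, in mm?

0.963 mm

ζ = c/(2√(km)) = 1070/(2√(51600 × 103)) = 1070/4611 = 0.2321.
Logarithmic decrement δ = 2πζ/√(1 − ζ²) = 2π × 0.2321/√(1 − 0.0539) = 1.499.
After n cycles, x_n/x₀ = e^(−nδ), so x_2 = 19.3 × e^(−2 × 1.499) = 19.3 × 0.04988 = 0.9628 mm.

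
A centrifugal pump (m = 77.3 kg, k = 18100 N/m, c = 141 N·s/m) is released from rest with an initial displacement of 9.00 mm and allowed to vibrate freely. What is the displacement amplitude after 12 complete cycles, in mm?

0.0998 mm

ζ = c/(2√(km)) = 141/(2√(18100 × 77.3)) = 141/2366 = 0.05960.
Logarithmic decrement δ = 2πζ/√(1 − ζ²) = 2π × 0.05960/√(1 − 0.00355) = 0.3752.
After n cycles, x_n/x₀ = e^(−nδ), so x_12 = 9.00 × e^(−12 × 0.3752) = 9.00 × 0.01109 = 0.09979 mm.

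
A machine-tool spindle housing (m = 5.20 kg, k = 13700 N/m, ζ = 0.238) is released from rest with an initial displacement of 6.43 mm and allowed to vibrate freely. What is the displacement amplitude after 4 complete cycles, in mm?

0.0136 mm

Logarithmic decrement δ = 2πζ/√(1 − ζ²) = 2π × 0.2380/√(1 − 0.0566) = 1.540.
After n cycles, x_n/x₀ = e^(−nδ), so x_4 = 6.43 × e^(−4 × 1.540) = 6.43 × 0.002115 = 0.01360 mm.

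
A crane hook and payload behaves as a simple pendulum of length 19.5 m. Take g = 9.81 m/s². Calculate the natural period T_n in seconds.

For a simple pendulum ω_n = √(g/L) = √(9.81/19.5) = √0.5031 = 0.7093 rad/s.
T_n = 2π/ω_n = 6.283/0.7093 = 8.859 s.

8.86 s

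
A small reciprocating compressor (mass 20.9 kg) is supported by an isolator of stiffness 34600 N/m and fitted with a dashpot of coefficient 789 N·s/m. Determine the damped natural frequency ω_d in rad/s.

36.0 rad/s

ω_n = √(k/m) = √(34600/20.9) = 40.69 rad/s.
Critical damping c_c = 2√(k·m) = 2√(34600 × 20.9) = 1701 N·s/m, so ζ = c/c_c = 789/1701 = 0.4639.
ω_d = ω_n√(1 − ζ²) = 40.69 × √(1 − 0.215) = 36.04 rad/s.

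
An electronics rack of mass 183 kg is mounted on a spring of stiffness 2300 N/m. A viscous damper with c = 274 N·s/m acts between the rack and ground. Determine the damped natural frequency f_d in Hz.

0.552 Hz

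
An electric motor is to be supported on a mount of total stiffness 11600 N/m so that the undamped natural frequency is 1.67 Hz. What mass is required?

ω_n = 2πf_n = 2π × 1.67 = 10.49 rad/s.
m = k/ω_n² = 11600/10.49² = 11600/110.1 = 105.4 kg.

105 kg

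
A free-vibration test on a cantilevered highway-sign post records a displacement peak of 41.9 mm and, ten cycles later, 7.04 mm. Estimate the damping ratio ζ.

0.0284

Logarithmic decrement δ = (1/n)·ln(x₀/x_n) = (1/10)·ln(41.9/7.04) = (1/10)·ln(5.952) = 0.1784.
ζ = δ/√(4π² + δ²) = 0.1784/√(39.48 + 0.0318) = 0.1784/6.286 = 0.02838.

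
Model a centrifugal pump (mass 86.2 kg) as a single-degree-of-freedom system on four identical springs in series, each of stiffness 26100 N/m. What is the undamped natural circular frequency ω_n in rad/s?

8.70 rad/s

Series springs: 1/k_eq = 4/26100, so k_eq = 26100/4 = 6525 N/m.
ω_n = √(k_eq/m) = √(6525/86.2) = √75.70 = 8.700 rad/s.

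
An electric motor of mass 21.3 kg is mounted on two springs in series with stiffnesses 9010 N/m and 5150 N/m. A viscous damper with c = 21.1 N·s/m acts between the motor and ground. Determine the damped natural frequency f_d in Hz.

1.97 Hz

Series springs: 1/k_eq = 1/9010 + 1/5150 = 0.0003052, so k_eq = 3277 N/m.
ω_n = √(k_eq/m) = √(3277/21.3) = 12.40 rad/s.
Critical damping c_c = 2√(k_eq·m) = 2√(3277 × 21.3) = 528.4 N·s/m, so ζ = c/c_c = 21.1/528.4 = 0.03993.
ω_d = ω_n√(1 − ζ²) = 12.40 × √(1 − 0.00159) = 12.39 rad/s.
f_d = ω_d/(2π) = 1.973 Hz.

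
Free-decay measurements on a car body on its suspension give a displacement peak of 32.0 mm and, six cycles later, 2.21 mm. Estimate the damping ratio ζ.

0.0707

Logarithmic decrement δ = (1/n)·ln(x₀/x_n) = (1/6)·ln(32.0/2.21) = (1/6)·ln(14.48) = 0.4455.
ζ = δ/√(4π² + δ²) = 0.4455/√(39.48 + 0.198) = 0.4455/6.299 = 0.07072.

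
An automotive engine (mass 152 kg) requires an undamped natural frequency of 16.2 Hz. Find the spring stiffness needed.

1570000 N/m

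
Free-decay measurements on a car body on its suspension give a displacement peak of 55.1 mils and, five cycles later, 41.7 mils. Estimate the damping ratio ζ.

0.00887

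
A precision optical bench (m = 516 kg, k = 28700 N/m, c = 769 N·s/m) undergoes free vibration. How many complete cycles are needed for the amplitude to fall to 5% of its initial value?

5 cycles

ζ = c/(2√(km)) = 769/(2√(28700 × 516)) = 769/7697 = 0.09991.
Logarithmic decrement δ = 2πζ/√(1 − ζ²) = 2π × 0.09991/√(1 − 0.00998) = 0.6309.
x_n/x₀ = e^(−nδ) ≤ 0.05; take ln: n ≥ ln(1/0.05)/δ = 2.996/0.6309 = 4.748.
So 5 complete cycles are required.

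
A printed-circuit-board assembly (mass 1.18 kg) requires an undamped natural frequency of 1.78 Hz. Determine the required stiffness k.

148 N/m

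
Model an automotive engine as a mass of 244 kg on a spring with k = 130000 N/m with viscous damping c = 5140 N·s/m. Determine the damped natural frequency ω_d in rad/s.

ω_n = √(k/m) = √(130000/244) = 23.08 rad/s.
Critical damping c_c = 2√(k·m) = 2√(130000 × 244) = 11260 N·s/m, so ζ = c/c_c = 5140/11260 = 0.4563.
ω_d = ω_n√(1 − ζ²) = 23.08 × √(1 − 0.208) = 20.54 rad/s.

20.5 rad/s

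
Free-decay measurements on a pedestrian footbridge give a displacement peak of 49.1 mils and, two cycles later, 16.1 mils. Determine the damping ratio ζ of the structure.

0.0884

Logarithmic decrement δ = (1/n)·ln(x₀/x_n) = (1/2)·ln(49.1/16.1) = (1/2)·ln(3.050) = 0.5575.
ζ = δ/√(4π² + δ²) = 0.5575/√(39.48 + 0.311) = 0.5575/6.308 = 0.08838.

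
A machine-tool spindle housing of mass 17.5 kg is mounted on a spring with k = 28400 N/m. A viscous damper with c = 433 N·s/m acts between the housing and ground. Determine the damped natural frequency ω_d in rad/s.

ω_n = √(k/m) = √(28400/17.5) = 40.28 rad/s.
Critical damping c_c = 2√(k·m) = 2√(28400 × 17.5) = 1410 N·s/m, so ζ = c/c_c = 433/1410 = 0.3071.
ω_d = ω_n√(1 − ζ²) = 40.28 × √(1 − 0.0943) = 38.34 rad/s.

38.3 rad/s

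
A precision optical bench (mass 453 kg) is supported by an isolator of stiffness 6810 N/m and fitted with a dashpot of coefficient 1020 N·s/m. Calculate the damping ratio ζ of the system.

ω_n = √(k/m) = √(6810/453) = 3.877 rad/s.
Critical damping c_c = 2√(k·m) = 2√(6810 × 453) = 3513 N·s/m, so ζ = c/c_c = 1020/3513 = 0.2904.

0.290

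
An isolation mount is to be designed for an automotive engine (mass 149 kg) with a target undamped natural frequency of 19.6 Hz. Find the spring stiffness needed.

ω_n = 2πf_n = 2π × 19.6 = 123.2 rad/s.
k = m·ω_n² = 149 × 123.2² = 149 × 15170 = 2260000 N/m.

2260000 N/m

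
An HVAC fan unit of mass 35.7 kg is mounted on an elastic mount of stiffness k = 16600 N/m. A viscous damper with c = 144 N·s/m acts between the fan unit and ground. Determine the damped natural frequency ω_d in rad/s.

ω_n = √(k/m) = √(16600/35.7) = 21.56 rad/s.
Critical damping c_c = 2√(k·m) = 2√(16600 × 35.7) = 1540 N·s/m, so ζ = c/c_c = 144/1540 = 0.09353.
ω_d = ω_n√(1 − ζ²) = 21.56 × √(1 − 0.00875) = 21.47 rad/s.

21.5 rad/s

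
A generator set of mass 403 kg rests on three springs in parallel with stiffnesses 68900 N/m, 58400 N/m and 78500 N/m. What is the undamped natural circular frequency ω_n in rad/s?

Parallel springs add: k_eq = 68900 + 58400 + 78500 = 205800 N/m.
ω_n = √(k_eq/m) = √(205800/403) = √510.7 = 22.60 rad/s.

22.6 rad/s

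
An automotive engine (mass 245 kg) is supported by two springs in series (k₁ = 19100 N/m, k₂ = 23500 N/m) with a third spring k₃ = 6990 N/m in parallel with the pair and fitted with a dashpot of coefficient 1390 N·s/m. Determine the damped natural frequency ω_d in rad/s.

7.97 rad/s

Series pair: k_s = k₁k₂/(k₁+k₂) = (19100)(23500)/(19100 + 23500) = 10540 N/m. In parallel with k₃: k_eq = 10540 + 6990 = 17530 N/m.
ω_n = √(k_eq/m) = √(17530/245) = 8.458 rad/s.
Critical damping c_c = 2√(k_eq·m) = 2√(17530 × 245) = 4144 N·s/m, so ζ = c/c_c = 1390/4144 = 0.3354.
ω_d = ω_n√(1 − ζ²) = 8.458 × √(1 − 0.112) = 7.968 rad/s.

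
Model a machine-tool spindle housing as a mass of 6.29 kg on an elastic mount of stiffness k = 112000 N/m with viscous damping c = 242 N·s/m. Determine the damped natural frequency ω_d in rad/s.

132 rad/s

ω_n = √(k/m) = √(112000/6.29) = 133.4 rad/s.
Critical damping c_c = 2√(k·m) = 2√(112000 × 6.29) = 1679 N·s/m, so ζ = c/c_c = 242/1679 = 0.1442.
ω_d = ω_n√(1 − ζ²) = 133.4 × √(1 − 0.0208) = 132.0 rad/s.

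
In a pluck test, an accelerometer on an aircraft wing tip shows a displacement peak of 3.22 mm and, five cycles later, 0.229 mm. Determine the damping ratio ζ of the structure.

Logarithmic decrement δ = (1/n)·ln(x₀/x_n) = (1/5)·ln(3.22/0.229) = (1/5)·ln(14.06) = 0.5287.
ζ = δ/√(4π² + δ²) = 0.5287/√(39.48 + 0.280) = 0.5287/6.305 = 0.08385.

0.0838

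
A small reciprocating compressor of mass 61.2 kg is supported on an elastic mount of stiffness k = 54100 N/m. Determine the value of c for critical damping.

3640 N·s/m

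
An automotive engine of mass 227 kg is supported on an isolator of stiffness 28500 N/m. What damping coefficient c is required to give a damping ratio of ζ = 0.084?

427 N·s/m

c_c = 2√(k·m) = 2√(28500 × 227) = 5087 N·s/m.
c = ζ·c_c = 0.084 × 5087 = 427.3 N·s/m.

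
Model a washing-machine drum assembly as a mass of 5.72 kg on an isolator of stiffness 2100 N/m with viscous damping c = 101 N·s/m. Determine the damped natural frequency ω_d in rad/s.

17.0 rad/s

ω_n = √(k/m) = √(2100/5.72) = 19.16 rad/s.
Critical damping c_c = 2√(k·m) = 2√(2100 × 5.72) = 219.2 N·s/m, so ζ = c/c_c = 101/219.2 = 0.4608.
ω_d = ω_n√(1 − ζ²) = 19.16 × √(1 − 0.212) = 17.01 rad/s.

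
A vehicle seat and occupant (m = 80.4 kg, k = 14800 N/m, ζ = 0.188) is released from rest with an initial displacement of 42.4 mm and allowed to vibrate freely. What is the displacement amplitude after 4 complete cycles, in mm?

Logarithmic decrement δ = 2πζ/√(1 − ζ²) = 2π × 0.1880/√(1 − 0.0353) = 1.203.
After n cycles, x_n/x₀ = e^(−nδ), so x_4 = 42.4 × e^(−4 × 1.203) = 42.4 × 0.008142 = 0.3452 mm.

0.345 mm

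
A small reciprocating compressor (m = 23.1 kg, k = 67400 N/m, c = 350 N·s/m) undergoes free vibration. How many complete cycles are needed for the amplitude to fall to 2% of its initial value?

ζ = c/(2√(km)) = 350/(2√(67400 × 23.1)) = 350/2496 = 0.1402.
Logarithmic decrement δ = 2πζ/√(1 − ζ²) = 2π × 0.1402/√(1 − 0.0197) = 0.8900.
x_n/x₀ = e^(−nδ) ≤ 0.02; take ln: n ≥ ln(1/0.02)/δ = 3.912/0.8900 = 4.395.
So 5 complete cycles are required.

5 cycles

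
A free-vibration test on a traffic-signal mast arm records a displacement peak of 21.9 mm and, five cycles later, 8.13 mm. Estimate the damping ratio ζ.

Logarithmic decrement δ = (1/n)·ln(x₀/x_n) = (1/5)·ln(21.9/8.13) = (1/5)·ln(2.694) = 0.1982.
ζ = δ/√(4π² + δ²) = 0.1982/√(39.48 + 0.0393) = 0.1982/6.286 = 0.03153.

0.0315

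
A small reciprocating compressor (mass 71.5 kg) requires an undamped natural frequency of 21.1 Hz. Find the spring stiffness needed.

1260000 N/m

ω_n = 2πf_n = 2π × 21.1 = 132.6 rad/s.
k = m·ω_n² = 71.5 × 132.6² = 71.5 × 17580 = 1257000 N/m.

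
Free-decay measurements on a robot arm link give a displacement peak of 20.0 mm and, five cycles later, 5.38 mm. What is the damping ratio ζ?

0.0418

Logarithmic decrement δ = (1/n)·ln(x₀/x_n) = (1/5)·ln(20.0/5.38) = (1/5)·ln(3.717) = 0.2626.
ζ = δ/√(4π² + δ²) = 0.2626/√(39.48 + 0.0690) = 0.2626/6.289 = 0.04176.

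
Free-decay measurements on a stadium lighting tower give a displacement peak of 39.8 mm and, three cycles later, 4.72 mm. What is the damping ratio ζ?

Logarithmic decrement δ = (1/n)·ln(x₀/x_n) = (1/3)·ln(39.8/4.72) = (1/3)·ln(8.432) = 0.7107.
ζ = δ/√(4π² + δ²) = 0.7107/√(39.48 + 0.505) = 0.7107/6.323 = 0.1124.

0.112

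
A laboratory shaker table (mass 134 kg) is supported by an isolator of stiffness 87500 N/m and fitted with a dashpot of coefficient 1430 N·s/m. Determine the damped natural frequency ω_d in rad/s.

ω_n = √(k/m) = √(87500/134) = 25.55 rad/s.
Critical damping c_c = 2√(k·m) = 2√(87500 × 134) = 6848 N·s/m, so ζ = c/c_c = 1430/6848 = 0.2088.
ω_d = ω_n√(1 − ζ²) = 25.55 × √(1 − 0.0436) = 24.99 rad/s.

25.0 rad/s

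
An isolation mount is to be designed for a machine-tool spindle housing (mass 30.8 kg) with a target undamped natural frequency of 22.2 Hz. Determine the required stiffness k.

599000 N/m

ω_n = 2πf_n = 2π × 22.2 = 139.5 rad/s.
k = m·ω_n² = 30.8 × 139.5² = 30.8 × 19460 = 599300 N/m.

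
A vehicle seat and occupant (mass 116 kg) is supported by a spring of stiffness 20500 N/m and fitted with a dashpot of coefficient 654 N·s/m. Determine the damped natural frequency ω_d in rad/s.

13.0 rad/s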